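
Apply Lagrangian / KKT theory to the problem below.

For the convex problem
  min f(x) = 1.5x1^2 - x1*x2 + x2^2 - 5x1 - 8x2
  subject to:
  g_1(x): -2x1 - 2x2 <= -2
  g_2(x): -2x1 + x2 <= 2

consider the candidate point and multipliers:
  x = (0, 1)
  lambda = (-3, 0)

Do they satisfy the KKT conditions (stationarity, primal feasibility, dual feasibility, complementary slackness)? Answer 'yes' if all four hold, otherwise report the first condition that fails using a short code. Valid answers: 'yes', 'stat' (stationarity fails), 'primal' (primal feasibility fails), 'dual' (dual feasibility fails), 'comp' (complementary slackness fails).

Gradient of f: grad f(x) = Q x + c = (-6, -6)
Constraint values g_i(x) = a_i^T x - b_i:
  g_1((0, 1)) = 0
  g_2((0, 1)) = -1
Stationarity residual: grad f(x) + sum_i lambda_i a_i = (0, 0)
  -> stationarity OK
Primal feasibility (all g_i <= 0): OK
Dual feasibility (all lambda_i >= 0): FAILS
Complementary slackness (lambda_i * g_i(x) = 0 for all i): OK

Verdict: the first failing condition is dual_feasibility -> dual.

dual


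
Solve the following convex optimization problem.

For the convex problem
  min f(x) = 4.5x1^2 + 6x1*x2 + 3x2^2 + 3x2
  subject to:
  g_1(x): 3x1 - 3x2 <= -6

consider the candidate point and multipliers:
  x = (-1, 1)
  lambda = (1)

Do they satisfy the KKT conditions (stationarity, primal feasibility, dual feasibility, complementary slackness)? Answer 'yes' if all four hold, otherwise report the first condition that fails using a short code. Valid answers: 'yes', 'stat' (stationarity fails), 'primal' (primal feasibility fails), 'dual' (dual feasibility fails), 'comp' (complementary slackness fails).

Gradient of f: grad f(x) = Q x + c = (-3, 3)
Constraint values g_i(x) = a_i^T x - b_i:
  g_1((-1, 1)) = 0
Stationarity residual: grad f(x) + sum_i lambda_i a_i = (0, 0)
  -> stationarity OK
Primal feasibility (all g_i <= 0): OK
Dual feasibility (all lambda_i >= 0): OK
Complementary slackness (lambda_i * g_i(x) = 0 for all i): OK

Verdict: yes, KKT holds.

yes


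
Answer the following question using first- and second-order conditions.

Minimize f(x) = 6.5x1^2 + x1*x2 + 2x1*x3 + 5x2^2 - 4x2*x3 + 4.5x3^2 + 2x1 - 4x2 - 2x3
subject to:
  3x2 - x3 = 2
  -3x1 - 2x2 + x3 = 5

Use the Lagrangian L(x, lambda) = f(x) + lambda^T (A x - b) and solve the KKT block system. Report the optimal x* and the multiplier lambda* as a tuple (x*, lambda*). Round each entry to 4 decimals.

Form the Lagrangian:
  L(x, lambda) = (1/2) x^T Q x + c^T x + lambda^T (A x - b)
Stationarity (grad_x L = 0): Q x + c + A^T lambda = 0.
Primal feasibility: A x = b.

This gives the KKT block system:
  [ Q   A^T ] [ x     ]   [-c ]
  [ A    0  ] [ lambda ] = [ b ]

Solving the linear system:
  x*      = (-1.9544, 1.1368, 1.4103)
  lambda* = (-4.2462, -6.4833)
  f(x*)   = 14.8161

x* = (-1.9544, 1.1368, 1.4103), lambda* = (-4.2462, -6.4833)


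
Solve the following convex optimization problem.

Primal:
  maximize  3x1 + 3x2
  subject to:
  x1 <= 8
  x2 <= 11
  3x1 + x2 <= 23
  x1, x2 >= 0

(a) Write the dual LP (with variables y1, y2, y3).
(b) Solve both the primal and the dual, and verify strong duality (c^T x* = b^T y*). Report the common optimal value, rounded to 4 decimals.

The standard primal-dual pair for 'max c^T x s.t. A x <= b, x >= 0' is:
  Dual:  min b^T y  s.t.  A^T y >= c,  y >= 0.

So the dual LP is:
  minimize  8y1 + 11y2 + 23y3
  subject to:
    y1 + 3y3 >= 3
    y2 + y3 >= 3
    y1, y2, y3 >= 0

Solving the primal: x* = (4, 11).
  primal value c^T x* = 45.
Solving the dual: y* = (0, 2, 1).
  dual value b^T y* = 45.
Strong duality: c^T x* = b^T y*. Confirmed.

45


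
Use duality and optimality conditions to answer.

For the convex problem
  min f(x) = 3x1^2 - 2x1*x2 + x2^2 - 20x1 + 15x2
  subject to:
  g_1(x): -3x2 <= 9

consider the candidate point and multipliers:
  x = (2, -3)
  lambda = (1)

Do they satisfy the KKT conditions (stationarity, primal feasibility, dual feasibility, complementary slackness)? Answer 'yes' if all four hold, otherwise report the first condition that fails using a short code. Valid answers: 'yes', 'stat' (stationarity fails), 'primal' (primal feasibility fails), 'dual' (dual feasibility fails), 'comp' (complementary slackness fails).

Gradient of f: grad f(x) = Q x + c = (-2, 5)
Constraint values g_i(x) = a_i^T x - b_i:
  g_1((2, -3)) = 0
Stationarity residual: grad f(x) + sum_i lambda_i a_i = (-2, 2)
  -> stationarity FAILS
Primal feasibility (all g_i <= 0): OK
Dual feasibility (all lambda_i >= 0): OK
Complementary slackness (lambda_i * g_i(x) = 0 for all i): OK

Verdict: the first failing condition is stationarity -> stat.

stat


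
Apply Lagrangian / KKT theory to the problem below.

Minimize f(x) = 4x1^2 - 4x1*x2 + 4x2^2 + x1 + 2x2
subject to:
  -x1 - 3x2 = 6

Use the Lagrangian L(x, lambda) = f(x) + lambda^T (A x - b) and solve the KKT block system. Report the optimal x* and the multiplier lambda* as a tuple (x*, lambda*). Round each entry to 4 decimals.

Form the Lagrangian:
  L(x, lambda) = (1/2) x^T Q x + c^T x + lambda^T (A x - b)
Stationarity (grad_x L = 0): Q x + c + A^T lambda = 0.
Primal feasibility: A x = b.

This gives the KKT block system:
  [ Q   A^T ] [ x     ]   [-c ]
  [ A    0  ] [ lambda ] = [ b ]

Solving the linear system:
  x*      = (-1.1827, -1.6058)
  lambda* = (-2.0385)
  f(x*)   = 3.9183

x* = (-1.1827, -1.6058), lambda* = (-2.0385)


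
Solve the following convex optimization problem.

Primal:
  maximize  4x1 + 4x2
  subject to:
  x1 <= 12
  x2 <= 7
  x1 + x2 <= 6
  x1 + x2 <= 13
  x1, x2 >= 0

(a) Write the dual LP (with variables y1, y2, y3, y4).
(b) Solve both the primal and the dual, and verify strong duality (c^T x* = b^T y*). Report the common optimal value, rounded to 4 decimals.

The standard primal-dual pair for 'max c^T x s.t. A x <= b, x >= 0' is:
  Dual:  min b^T y  s.t.  A^T y >= c,  y >= 0.

So the dual LP is:
  minimize  12y1 + 7y2 + 6y3 + 13y4
  subject to:
    y1 + y3 + y4 >= 4
    y2 + y3 + y4 >= 4
    y1, y2, y3, y4 >= 0

Solving the primal: x* = (6, 0).
  primal value c^T x* = 24.
Solving the dual: y* = (0, 0, 4, 0).
  dual value b^T y* = 24.
Strong duality: c^T x* = b^T y*. Confirmed.

24


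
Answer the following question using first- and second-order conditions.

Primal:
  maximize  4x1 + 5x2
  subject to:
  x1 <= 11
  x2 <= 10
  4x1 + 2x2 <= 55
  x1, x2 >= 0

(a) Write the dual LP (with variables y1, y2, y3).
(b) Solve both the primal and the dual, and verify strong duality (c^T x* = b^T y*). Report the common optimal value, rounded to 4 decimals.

The standard primal-dual pair for 'max c^T x s.t. A x <= b, x >= 0' is:
  Dual:  min b^T y  s.t.  A^T y >= c,  y >= 0.

So the dual LP is:
  minimize  11y1 + 10y2 + 55y3
  subject to:
    y1 + 4y3 >= 4
    y2 + 2y3 >= 5
    y1, y2, y3 >= 0

Solving the primal: x* = (8.75, 10).
  primal value c^T x* = 85.
Solving the dual: y* = (0, 3, 1).
  dual value b^T y* = 85.
Strong duality: c^T x* = b^T y*. Confirmed.

85


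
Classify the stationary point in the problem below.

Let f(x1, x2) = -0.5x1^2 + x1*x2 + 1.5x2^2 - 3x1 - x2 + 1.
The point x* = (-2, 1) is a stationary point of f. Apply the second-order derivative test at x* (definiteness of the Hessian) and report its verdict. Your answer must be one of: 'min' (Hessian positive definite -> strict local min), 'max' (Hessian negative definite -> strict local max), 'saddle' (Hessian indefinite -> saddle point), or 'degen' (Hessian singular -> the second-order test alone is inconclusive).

Compute the Hessian H = grad^2 f:
  H = [[-1, 1], [1, 3]]
Verify stationarity: grad f(x*) = H x* + g = (0, 0).
Eigenvalues of H: -1.2361, 3.2361.
Eigenvalues have mixed signs, so H is indefinite -> x* is a saddle point.

saddle


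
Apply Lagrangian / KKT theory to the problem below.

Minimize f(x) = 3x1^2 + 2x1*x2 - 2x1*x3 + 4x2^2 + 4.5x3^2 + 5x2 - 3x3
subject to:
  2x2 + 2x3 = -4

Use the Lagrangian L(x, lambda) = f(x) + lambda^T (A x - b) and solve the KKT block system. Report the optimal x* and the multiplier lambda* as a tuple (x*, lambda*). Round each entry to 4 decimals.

Form the Lagrangian:
  L(x, lambda) = (1/2) x^T Q x + c^T x + lambda^T (A x - b)
Stationarity (grad_x L = 0): Q x + c + A^T lambda = 0.
Primal feasibility: A x = b.

This gives the KKT block system:
  [ Q   A^T ] [ x     ]   [-c ]
  [ A    0  ] [ lambda ] = [ b ]

Solving the linear system:
  x*      = (0.4186, -1.6279, -0.3721)
  lambda* = (3.593)
  f(x*)   = 3.6744

x* = (0.4186, -1.6279, -0.3721), lambda* = (3.593)


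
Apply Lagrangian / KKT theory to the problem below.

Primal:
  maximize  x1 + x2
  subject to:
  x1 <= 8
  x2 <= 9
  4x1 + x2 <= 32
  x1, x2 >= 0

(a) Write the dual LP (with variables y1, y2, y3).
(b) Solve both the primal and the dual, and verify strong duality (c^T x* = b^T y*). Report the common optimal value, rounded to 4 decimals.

The standard primal-dual pair for 'max c^T x s.t. A x <= b, x >= 0' is:
  Dual:  min b^T y  s.t.  A^T y >= c,  y >= 0.

So the dual LP is:
  minimize  8y1 + 9y2 + 32y3
  subject to:
    y1 + 4y3 >= 1
    y2 + y3 >= 1
    y1, y2, y3 >= 0

Solving the primal: x* = (5.75, 9).
  primal value c^T x* = 14.75.
Solving the dual: y* = (0, 0.75, 0.25).
  dual value b^T y* = 14.75.
Strong duality: c^T x* = b^T y*. Confirmed.

14.75


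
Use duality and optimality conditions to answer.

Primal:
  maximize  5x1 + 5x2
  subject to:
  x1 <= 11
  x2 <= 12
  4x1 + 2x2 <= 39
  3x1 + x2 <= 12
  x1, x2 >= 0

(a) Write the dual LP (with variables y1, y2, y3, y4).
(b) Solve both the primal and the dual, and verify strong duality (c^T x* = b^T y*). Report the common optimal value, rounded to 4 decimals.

The standard primal-dual pair for 'max c^T x s.t. A x <= b, x >= 0' is:
  Dual:  min b^T y  s.t.  A^T y >= c,  y >= 0.

So the dual LP is:
  minimize  11y1 + 12y2 + 39y3 + 12y4
  subject to:
    y1 + 4y3 + 3y4 >= 5
    y2 + 2y3 + y4 >= 5
    y1, y2, y3, y4 >= 0

Solving the primal: x* = (0, 12).
  primal value c^T x* = 60.
Solving the dual: y* = (0, 3.3333, 0, 1.6667).
  dual value b^T y* = 60.
Strong duality: c^T x* = b^T y*. Confirmed.

60


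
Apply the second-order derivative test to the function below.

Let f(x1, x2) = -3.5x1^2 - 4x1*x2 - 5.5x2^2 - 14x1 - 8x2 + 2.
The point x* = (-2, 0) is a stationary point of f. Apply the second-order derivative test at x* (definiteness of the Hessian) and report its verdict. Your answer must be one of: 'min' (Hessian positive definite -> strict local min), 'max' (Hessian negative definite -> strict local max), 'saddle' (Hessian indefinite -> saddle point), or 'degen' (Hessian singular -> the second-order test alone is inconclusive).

Compute the Hessian H = grad^2 f:
  H = [[-7, -4], [-4, -11]]
Verify stationarity: grad f(x*) = H x* + g = (0, 0).
Eigenvalues of H: -13.4721, -4.5279.
Both eigenvalues < 0, so H is negative definite -> x* is a strict local max.

max


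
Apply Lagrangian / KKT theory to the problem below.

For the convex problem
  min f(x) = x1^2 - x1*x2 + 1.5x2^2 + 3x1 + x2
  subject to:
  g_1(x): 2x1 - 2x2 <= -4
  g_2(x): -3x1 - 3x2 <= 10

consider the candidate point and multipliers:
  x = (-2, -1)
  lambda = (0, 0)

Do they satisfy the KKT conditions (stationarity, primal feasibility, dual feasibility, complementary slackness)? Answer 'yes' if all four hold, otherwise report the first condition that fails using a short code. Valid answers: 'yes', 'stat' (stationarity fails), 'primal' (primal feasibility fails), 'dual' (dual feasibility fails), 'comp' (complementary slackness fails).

Gradient of f: grad f(x) = Q x + c = (0, 0)
Constraint values g_i(x) = a_i^T x - b_i:
  g_1((-2, -1)) = 2
  g_2((-2, -1)) = -1
Stationarity residual: grad f(x) + sum_i lambda_i a_i = (0, 0)
  -> stationarity OK
Primal feasibility (all g_i <= 0): FAILS
Dual feasibility (all lambda_i >= 0): OK
Complementary slackness (lambda_i * g_i(x) = 0 for all i): OK

Verdict: the first failing condition is primal_feasibility -> primal.

primal


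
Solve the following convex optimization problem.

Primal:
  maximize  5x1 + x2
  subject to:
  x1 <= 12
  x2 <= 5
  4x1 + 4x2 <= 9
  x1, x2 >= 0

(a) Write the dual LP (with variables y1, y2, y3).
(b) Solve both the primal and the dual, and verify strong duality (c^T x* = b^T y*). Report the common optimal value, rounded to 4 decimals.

The standard primal-dual pair for 'max c^T x s.t. A x <= b, x >= 0' is:
  Dual:  min b^T y  s.t.  A^T y >= c,  y >= 0.

So the dual LP is:
  minimize  12y1 + 5y2 + 9y3
  subject to:
    y1 + 4y3 >= 5
    y2 + 4y3 >= 1
    y1, y2, y3 >= 0

Solving the primal: x* = (2.25, 0).
  primal value c^T x* = 11.25.
Solving the dual: y* = (0, 0, 1.25).
  dual value b^T y* = 11.25.
Strong duality: c^T x* = b^T y*. Confirmed.

11.25


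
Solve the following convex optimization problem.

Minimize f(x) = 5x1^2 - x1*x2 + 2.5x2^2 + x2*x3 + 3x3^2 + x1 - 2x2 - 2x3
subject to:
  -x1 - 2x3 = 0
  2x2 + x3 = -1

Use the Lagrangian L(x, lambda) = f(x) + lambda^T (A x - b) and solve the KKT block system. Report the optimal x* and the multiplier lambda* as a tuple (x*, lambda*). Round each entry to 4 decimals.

Form the Lagrangian:
  L(x, lambda) = (1/2) x^T Q x + c^T x + lambda^T (A x - b)
Stationarity (grad_x L = 0): Q x + c + A^T lambda = 0.
Primal feasibility: A x = b.

This gives the KKT block system:
  [ Q   A^T ] [ x     ]   [-c ]
  [ A    0  ] [ lambda ] = [ b ]

Solving the linear system:
  x*      = (-0.1469, -0.5367, 0.0734)
  lambda* = (0.0678, 2.2316)
  f(x*)   = 1.5056

x* = (-0.1469, -0.5367, 0.0734), lambda* = (0.0678, 2.2316)


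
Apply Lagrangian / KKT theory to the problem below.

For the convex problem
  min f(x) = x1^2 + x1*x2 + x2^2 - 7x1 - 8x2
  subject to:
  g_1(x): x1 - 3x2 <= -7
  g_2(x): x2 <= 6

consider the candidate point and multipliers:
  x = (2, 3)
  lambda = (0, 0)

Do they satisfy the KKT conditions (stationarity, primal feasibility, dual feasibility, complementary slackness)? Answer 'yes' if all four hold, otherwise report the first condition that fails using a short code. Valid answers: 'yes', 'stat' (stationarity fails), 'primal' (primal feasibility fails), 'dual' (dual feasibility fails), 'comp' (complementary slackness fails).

Gradient of f: grad f(x) = Q x + c = (0, 0)
Constraint values g_i(x) = a_i^T x - b_i:
  g_1((2, 3)) = 0
  g_2((2, 3)) = -3
Stationarity residual: grad f(x) + sum_i lambda_i a_i = (0, 0)
  -> stationarity OK
Primal feasibility (all g_i <= 0): OK
Dual feasibility (all lambda_i >= 0): OK
Complementary slackness (lambda_i * g_i(x) = 0 for all i): OK

Verdict: yes, KKT holds.

yes


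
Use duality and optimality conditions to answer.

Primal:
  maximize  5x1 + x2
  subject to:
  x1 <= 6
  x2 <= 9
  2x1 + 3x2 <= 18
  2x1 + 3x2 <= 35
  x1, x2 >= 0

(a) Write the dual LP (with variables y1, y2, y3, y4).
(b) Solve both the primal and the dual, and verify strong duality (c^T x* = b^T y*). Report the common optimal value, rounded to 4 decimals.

The standard primal-dual pair for 'max c^T x s.t. A x <= b, x >= 0' is:
  Dual:  min b^T y  s.t.  A^T y >= c,  y >= 0.

So the dual LP is:
  minimize  6y1 + 9y2 + 18y3 + 35y4
  subject to:
    y1 + 2y3 + 2y4 >= 5
    y2 + 3y3 + 3y4 >= 1
    y1, y2, y3, y4 >= 0

Solving the primal: x* = (6, 2).
  primal value c^T x* = 32.
Solving the dual: y* = (4.3333, 0, 0.3333, 0).
  dual value b^T y* = 32.
Strong duality: c^T x* = b^T y*. Confirmed.

32


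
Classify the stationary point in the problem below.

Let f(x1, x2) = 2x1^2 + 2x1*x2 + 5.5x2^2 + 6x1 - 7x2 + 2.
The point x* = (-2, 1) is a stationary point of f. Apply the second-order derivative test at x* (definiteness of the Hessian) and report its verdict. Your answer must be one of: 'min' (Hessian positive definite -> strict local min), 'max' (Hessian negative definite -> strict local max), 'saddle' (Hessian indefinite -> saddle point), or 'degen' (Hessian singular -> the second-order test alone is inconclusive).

Compute the Hessian H = grad^2 f:
  H = [[4, 2], [2, 11]]
Verify stationarity: grad f(x*) = H x* + g = (0, 0).
Eigenvalues of H: 3.4689, 11.5311.
Both eigenvalues > 0, so H is positive definite -> x* is a strict local min.

min


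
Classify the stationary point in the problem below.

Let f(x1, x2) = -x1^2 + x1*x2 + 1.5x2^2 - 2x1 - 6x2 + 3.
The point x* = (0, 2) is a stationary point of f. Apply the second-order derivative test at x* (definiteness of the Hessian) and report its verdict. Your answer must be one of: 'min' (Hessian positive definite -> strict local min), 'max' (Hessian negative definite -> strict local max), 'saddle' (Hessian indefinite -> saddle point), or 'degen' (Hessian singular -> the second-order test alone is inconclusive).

Compute the Hessian H = grad^2 f:
  H = [[-2, 1], [1, 3]]
Verify stationarity: grad f(x*) = H x* + g = (0, 0).
Eigenvalues of H: -2.1926, 3.1926.
Eigenvalues have mixed signs, so H is indefinite -> x* is a saddle point.

saddle


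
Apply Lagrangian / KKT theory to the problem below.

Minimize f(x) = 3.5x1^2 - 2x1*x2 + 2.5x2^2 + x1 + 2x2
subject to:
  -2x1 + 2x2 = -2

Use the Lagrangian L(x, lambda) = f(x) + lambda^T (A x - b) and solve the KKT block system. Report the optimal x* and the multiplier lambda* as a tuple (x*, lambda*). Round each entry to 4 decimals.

Form the Lagrangian:
  L(x, lambda) = (1/2) x^T Q x + c^T x + lambda^T (A x - b)
Stationarity (grad_x L = 0): Q x + c + A^T lambda = 0.
Primal feasibility: A x = b.

This gives the KKT block system:
  [ Q   A^T ] [ x     ]   [-c ]
  [ A    0  ] [ lambda ] = [ b ]

Solving the linear system:
  x*      = (0, -1)
  lambda* = (1.5)
  f(x*)   = 0.5

x* = (0, -1), lambda* = (1.5)


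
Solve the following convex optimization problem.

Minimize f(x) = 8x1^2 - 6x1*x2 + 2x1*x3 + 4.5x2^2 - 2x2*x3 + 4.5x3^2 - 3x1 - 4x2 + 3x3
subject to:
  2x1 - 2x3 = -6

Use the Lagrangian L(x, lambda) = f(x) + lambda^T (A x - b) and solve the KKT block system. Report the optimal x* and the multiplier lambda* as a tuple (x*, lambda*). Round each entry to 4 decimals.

Form the Lagrangian:
  L(x, lambda) = (1/2) x^T Q x + c^T x + lambda^T (A x - b)
Stationarity (grad_x L = 0): Q x + c + A^T lambda = 0.
Primal feasibility: A x = b.

This gives the KKT block system:
  [ Q   A^T ] [ x     ]   [-c ]
  [ A    0  ] [ lambda ] = [ b ]

Solving the linear system:
  x*      = (-1.1015, 0.132, 1.8985)
  lambda* = (8.8096)
  f(x*)   = 30.665

x* = (-1.1015, 0.132, 1.8985), lambda* = (8.8096)


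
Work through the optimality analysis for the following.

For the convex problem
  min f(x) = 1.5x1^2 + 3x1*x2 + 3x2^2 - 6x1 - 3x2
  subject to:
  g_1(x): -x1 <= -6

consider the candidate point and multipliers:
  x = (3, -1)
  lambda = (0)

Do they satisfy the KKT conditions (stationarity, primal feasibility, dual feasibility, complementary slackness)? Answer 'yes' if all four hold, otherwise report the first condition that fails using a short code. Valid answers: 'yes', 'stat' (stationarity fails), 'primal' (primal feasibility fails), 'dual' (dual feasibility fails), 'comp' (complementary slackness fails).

Gradient of f: grad f(x) = Q x + c = (0, 0)
Constraint values g_i(x) = a_i^T x - b_i:
  g_1((3, -1)) = 3
Stationarity residual: grad f(x) + sum_i lambda_i a_i = (0, 0)
  -> stationarity OK
Primal feasibility (all g_i <= 0): FAILS
Dual feasibility (all lambda_i >= 0): OK
Complementary slackness (lambda_i * g_i(x) = 0 for all i): OK

Verdict: the first failing condition is primal_feasibility -> primal.

primal


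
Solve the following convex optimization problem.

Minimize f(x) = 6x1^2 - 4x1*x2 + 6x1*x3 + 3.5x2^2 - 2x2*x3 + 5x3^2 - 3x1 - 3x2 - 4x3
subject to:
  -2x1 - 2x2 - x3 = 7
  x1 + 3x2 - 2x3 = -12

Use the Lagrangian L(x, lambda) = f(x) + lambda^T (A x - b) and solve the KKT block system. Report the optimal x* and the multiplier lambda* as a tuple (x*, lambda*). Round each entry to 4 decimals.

Form the Lagrangian:
  L(x, lambda) = (1/2) x^T Q x + c^T x + lambda^T (A x - b)
Stationarity (grad_x L = 0): Q x + c + A^T lambda = 0.
Primal feasibility: A x = b.

This gives the KKT block system:
  [ Q   A^T ] [ x     ]   [-c ]
  [ A    0  ] [ lambda ] = [ b ]

Solving the linear system:
  x*      = (-1.9517, -2.3202, 1.5438)
  lambda* = (-2.277, 3.3227)
  f(x*)   = 31.2262

x* = (-1.9517, -2.3202, 1.5438), lambda* = (-2.277, 3.3227)


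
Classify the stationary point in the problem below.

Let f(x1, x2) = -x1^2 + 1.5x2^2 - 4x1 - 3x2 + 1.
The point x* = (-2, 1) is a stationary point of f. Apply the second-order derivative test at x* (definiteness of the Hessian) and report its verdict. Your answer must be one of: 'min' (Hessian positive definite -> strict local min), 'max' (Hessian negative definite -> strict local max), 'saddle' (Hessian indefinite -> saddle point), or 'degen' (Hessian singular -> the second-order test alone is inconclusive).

Compute the Hessian H = grad^2 f:
  H = [[-2, 0], [0, 3]]
Verify stationarity: grad f(x*) = H x* + g = (0, 0).
Eigenvalues of H: -2, 3.
Eigenvalues have mixed signs, so H is indefinite -> x* is a saddle point.

saddle


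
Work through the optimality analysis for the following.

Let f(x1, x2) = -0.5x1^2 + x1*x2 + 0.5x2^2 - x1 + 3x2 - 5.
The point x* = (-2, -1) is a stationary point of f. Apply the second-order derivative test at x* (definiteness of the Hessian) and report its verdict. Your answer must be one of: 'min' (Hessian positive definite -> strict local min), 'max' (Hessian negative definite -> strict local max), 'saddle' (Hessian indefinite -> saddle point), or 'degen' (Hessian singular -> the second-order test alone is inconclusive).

Compute the Hessian H = grad^2 f:
  H = [[-1, 1], [1, 1]]
Verify stationarity: grad f(x*) = H x* + g = (0, 0).
Eigenvalues of H: -1.4142, 1.4142.
Eigenvalues have mixed signs, so H is indefinite -> x* is a saddle point.

saddle


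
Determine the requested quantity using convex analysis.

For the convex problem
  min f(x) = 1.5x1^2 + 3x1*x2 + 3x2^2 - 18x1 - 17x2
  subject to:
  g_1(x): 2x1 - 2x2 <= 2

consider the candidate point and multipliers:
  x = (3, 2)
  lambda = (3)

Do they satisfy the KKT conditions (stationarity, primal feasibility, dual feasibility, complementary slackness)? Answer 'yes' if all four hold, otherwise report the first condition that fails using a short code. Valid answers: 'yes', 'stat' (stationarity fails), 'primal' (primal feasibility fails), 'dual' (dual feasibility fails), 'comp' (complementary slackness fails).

Gradient of f: grad f(x) = Q x + c = (-3, 4)
Constraint values g_i(x) = a_i^T x - b_i:
  g_1((3, 2)) = 0
Stationarity residual: grad f(x) + sum_i lambda_i a_i = (3, -2)
  -> stationarity FAILS
Primal feasibility (all g_i <= 0): OK
Dual feasibility (all lambda_i >= 0): OK
Complementary slackness (lambda_i * g_i(x) = 0 for all i): OK

Verdict: the first failing condition is stationarity -> stat.

stat


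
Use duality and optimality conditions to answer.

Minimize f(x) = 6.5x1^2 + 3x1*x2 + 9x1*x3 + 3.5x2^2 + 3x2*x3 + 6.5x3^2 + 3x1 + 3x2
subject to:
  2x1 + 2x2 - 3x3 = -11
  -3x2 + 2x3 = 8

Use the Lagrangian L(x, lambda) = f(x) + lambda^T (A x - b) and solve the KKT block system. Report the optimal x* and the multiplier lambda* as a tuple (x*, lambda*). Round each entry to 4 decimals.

Form the Lagrangian:
  L(x, lambda) = (1/2) x^T Q x + c^T x + lambda^T (A x - b)
Stationarity (grad_x L = 0): Q x + c + A^T lambda = 0.
Primal feasibility: A x = b.

This gives the KKT block system:
  [ Q   A^T ] [ x     ]   [-c ]
  [ A    0  ] [ lambda ] = [ b ]

Solving the linear system:
  x*      = (-1.3505, -1.4804, 1.7794)
  lambda* = (1.4915, -1.031)
  f(x*)   = 8.081

x* = (-1.3505, -1.4804, 1.7794), lambda* = (1.4915, -1.031)


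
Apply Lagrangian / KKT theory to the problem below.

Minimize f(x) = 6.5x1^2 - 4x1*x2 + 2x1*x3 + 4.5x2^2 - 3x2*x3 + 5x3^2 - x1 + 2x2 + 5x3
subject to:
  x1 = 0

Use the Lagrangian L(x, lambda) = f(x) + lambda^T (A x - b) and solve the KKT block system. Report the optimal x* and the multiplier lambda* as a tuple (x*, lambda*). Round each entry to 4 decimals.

Form the Lagrangian:
  L(x, lambda) = (1/2) x^T Q x + c^T x + lambda^T (A x - b)
Stationarity (grad_x L = 0): Q x + c + A^T lambda = 0.
Primal feasibility: A x = b.

This gives the KKT block system:
  [ Q   A^T ] [ x     ]   [-c ]
  [ A    0  ] [ lambda ] = [ b ]

Solving the linear system:
  x*      = (0, -0.4321, -0.6296)
  lambda* = (0.5309)
  f(x*)   = -2.0062

x* = (0, -0.4321, -0.6296), lambda* = (0.5309)


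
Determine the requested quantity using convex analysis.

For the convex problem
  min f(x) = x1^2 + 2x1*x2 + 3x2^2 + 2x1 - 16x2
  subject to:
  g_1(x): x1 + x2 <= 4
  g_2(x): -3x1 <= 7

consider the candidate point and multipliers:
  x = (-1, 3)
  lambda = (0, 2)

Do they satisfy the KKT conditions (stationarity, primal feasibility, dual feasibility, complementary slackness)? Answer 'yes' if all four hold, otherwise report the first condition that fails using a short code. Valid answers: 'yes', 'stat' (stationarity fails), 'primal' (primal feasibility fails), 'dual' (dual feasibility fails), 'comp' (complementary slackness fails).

Gradient of f: grad f(x) = Q x + c = (6, 0)
Constraint values g_i(x) = a_i^T x - b_i:
  g_1((-1, 3)) = -2
  g_2((-1, 3)) = -4
Stationarity residual: grad f(x) + sum_i lambda_i a_i = (0, 0)
  -> stationarity OK
Primal feasibility (all g_i <= 0): OK
Dual feasibility (all lambda_i >= 0): OK
Complementary slackness (lambda_i * g_i(x) = 0 for all i): FAILS

Verdict: the first failing condition is complementary_slackness -> comp.

comp


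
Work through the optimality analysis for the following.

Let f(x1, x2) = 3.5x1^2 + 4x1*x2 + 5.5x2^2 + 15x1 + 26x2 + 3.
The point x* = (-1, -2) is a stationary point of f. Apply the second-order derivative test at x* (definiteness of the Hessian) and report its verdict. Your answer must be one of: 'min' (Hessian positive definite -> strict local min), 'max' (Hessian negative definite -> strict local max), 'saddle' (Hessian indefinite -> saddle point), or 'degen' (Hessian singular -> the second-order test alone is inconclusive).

Compute the Hessian H = grad^2 f:
  H = [[7, 4], [4, 11]]
Verify stationarity: grad f(x*) = H x* + g = (0, 0).
Eigenvalues of H: 4.5279, 13.4721.
Both eigenvalues > 0, so H is positive definite -> x* is a strict local min.

min


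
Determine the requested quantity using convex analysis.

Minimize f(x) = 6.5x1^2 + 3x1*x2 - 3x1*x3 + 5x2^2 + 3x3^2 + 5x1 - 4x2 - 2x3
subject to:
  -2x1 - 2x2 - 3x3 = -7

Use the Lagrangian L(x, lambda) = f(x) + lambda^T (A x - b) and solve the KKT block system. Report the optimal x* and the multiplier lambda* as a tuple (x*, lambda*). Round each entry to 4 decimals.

Form the Lagrangian:
  L(x, lambda) = (1/2) x^T Q x + c^T x + lambda^T (A x - b)
Stationarity (grad_x L = 0): Q x + c + A^T lambda = 0.
Primal feasibility: A x = b.

This gives the KKT block system:
  [ Q   A^T ] [ x     ]   [-c ]
  [ A    0  ] [ lambda ] = [ b ]

Solving the linear system:
  x*      = (0.1821, 0.8371, 1.6538)
  lambda* = (2.4588)
  f(x*)   = 5.7332

x* = (0.1821, 0.8371, 1.6538), lambda* = (2.4588)


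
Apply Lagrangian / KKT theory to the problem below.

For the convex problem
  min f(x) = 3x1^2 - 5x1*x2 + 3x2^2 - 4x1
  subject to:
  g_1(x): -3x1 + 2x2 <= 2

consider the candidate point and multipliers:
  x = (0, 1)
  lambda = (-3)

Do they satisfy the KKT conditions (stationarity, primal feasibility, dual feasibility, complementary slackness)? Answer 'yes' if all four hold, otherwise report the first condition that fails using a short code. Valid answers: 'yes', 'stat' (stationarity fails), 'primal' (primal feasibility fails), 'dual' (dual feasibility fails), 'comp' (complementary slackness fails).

Gradient of f: grad f(x) = Q x + c = (-9, 6)
Constraint values g_i(x) = a_i^T x - b_i:
  g_1((0, 1)) = 0
Stationarity residual: grad f(x) + sum_i lambda_i a_i = (0, 0)
  -> stationarity OK
Primal feasibility (all g_i <= 0): OK
Dual feasibility (all lambda_i >= 0): FAILS
Complementary slackness (lambda_i * g_i(x) = 0 for all i): OK

Verdict: the first failing condition is dual_feasibility -> dual.

dual


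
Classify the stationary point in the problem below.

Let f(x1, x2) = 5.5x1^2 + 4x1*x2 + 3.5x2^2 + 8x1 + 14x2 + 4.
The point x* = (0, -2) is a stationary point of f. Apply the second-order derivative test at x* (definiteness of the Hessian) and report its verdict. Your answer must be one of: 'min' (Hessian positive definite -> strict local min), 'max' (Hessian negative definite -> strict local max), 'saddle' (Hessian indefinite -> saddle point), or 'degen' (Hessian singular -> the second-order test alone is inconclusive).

Compute the Hessian H = grad^2 f:
  H = [[11, 4], [4, 7]]
Verify stationarity: grad f(x*) = H x* + g = (0, 0).
Eigenvalues of H: 4.5279, 13.4721.
Both eigenvalues > 0, so H is positive definite -> x* is a strict local min.

min


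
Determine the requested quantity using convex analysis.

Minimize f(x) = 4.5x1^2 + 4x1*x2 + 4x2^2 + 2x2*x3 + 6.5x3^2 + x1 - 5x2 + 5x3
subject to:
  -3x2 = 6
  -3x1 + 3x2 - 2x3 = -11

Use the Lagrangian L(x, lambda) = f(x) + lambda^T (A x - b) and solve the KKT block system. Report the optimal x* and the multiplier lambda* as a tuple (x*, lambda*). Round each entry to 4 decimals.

Form the Lagrangian:
  L(x, lambda) = (1/2) x^T Q x + c^T x + lambda^T (A x - b)
Stationarity (grad_x L = 0): Q x + c + A^T lambda = 0.
Primal feasibility: A x = b.

This gives the KKT block system:
  [ Q   A^T ] [ x     ]   [-c ]
  [ A    0  ] [ lambda ] = [ b ]

Solving the linear system:
  x*      = (1.4967, -2, 0.2549)
  lambda* = (-2.6776, 2.1569)
  f(x*)   = 26.281

x* = (1.4967, -2, 0.2549), lambda* = (-2.6776, 2.1569)


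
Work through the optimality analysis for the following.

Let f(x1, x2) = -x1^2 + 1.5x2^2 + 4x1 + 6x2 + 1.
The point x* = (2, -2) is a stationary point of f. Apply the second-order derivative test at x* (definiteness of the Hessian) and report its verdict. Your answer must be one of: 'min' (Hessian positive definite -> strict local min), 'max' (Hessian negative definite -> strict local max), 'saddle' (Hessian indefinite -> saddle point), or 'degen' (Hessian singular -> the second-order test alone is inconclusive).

Compute the Hessian H = grad^2 f:
  H = [[-2, 0], [0, 3]]
Verify stationarity: grad f(x*) = H x* + g = (0, 0).
Eigenvalues of H: -2, 3.
Eigenvalues have mixed signs, so H is indefinite -> x* is a saddle point.

saddle


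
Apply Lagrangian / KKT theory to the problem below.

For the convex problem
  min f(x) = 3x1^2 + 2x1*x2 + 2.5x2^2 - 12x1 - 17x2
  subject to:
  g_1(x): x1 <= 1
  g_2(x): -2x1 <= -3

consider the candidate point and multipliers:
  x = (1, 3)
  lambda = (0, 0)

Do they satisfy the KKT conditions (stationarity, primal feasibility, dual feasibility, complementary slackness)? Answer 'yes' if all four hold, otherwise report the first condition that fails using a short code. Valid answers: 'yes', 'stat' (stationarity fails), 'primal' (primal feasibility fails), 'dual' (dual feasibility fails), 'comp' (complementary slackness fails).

Gradient of f: grad f(x) = Q x + c = (0, 0)
Constraint values g_i(x) = a_i^T x - b_i:
  g_1((1, 3)) = 0
  g_2((1, 3)) = 1
Stationarity residual: grad f(x) + sum_i lambda_i a_i = (0, 0)
  -> stationarity OK
Primal feasibility (all g_i <= 0): FAILS
Dual feasibility (all lambda_i >= 0): OK
Complementary slackness (lambda_i * g_i(x) = 0 for all i): OK

Verdict: the first failing condition is primal_feasibility -> primal.

primal


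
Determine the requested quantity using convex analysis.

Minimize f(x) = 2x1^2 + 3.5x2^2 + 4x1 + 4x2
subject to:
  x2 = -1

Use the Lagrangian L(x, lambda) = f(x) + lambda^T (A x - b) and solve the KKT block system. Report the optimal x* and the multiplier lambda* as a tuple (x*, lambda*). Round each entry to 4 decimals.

Form the Lagrangian:
  L(x, lambda) = (1/2) x^T Q x + c^T x + lambda^T (A x - b)
Stationarity (grad_x L = 0): Q x + c + A^T lambda = 0.
Primal feasibility: A x = b.

This gives the KKT block system:
  [ Q   A^T ] [ x     ]   [-c ]
  [ A    0  ] [ lambda ] = [ b ]

Solving the linear system:
  x*      = (-1, -1)
  lambda* = (3)
  f(x*)   = -2.5

x* = (-1, -1), lambda* = (3)


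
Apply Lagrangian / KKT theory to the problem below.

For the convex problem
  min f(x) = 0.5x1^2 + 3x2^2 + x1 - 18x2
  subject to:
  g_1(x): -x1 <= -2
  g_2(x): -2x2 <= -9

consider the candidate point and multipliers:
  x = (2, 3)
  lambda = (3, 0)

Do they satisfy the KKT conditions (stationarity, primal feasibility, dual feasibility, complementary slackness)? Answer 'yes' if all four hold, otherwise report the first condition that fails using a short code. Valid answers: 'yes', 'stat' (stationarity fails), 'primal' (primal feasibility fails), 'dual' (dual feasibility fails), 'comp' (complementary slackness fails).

Gradient of f: grad f(x) = Q x + c = (3, 0)
Constraint values g_i(x) = a_i^T x - b_i:
  g_1((2, 3)) = 0
  g_2((2, 3)) = 3
Stationarity residual: grad f(x) + sum_i lambda_i a_i = (0, 0)
  -> stationarity OK
Primal feasibility (all g_i <= 0): FAILS
Dual feasibility (all lambda_i >= 0): OK
Complementary slackness (lambda_i * g_i(x) = 0 for all i): OK

Verdict: the first failing condition is primal_feasibility -> primal.

primal


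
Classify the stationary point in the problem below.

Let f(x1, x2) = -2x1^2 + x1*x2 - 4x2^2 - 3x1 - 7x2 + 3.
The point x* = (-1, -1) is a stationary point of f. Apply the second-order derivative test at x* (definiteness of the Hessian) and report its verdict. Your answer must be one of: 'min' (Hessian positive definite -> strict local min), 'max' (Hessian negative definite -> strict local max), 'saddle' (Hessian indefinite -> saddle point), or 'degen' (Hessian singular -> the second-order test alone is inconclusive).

Compute the Hessian H = grad^2 f:
  H = [[-4, 1], [1, -8]]
Verify stationarity: grad f(x*) = H x* + g = (0, 0).
Eigenvalues of H: -8.2361, -3.7639.
Both eigenvalues < 0, so H is negative definite -> x* is a strict local max.

max


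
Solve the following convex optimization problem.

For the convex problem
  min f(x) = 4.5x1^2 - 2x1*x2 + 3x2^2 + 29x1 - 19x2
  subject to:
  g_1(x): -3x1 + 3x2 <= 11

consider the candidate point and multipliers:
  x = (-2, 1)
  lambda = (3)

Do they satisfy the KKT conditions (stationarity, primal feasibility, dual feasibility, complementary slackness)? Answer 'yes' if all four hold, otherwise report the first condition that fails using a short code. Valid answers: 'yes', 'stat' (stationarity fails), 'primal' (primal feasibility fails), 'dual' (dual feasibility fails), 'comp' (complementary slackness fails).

Gradient of f: grad f(x) = Q x + c = (9, -9)
Constraint values g_i(x) = a_i^T x - b_i:
  g_1((-2, 1)) = -2
Stationarity residual: grad f(x) + sum_i lambda_i a_i = (0, 0)
  -> stationarity OK
Primal feasibility (all g_i <= 0): OK
Dual feasibility (all lambda_i >= 0): OK
Complementary slackness (lambda_i * g_i(x) = 0 for all i): FAILS

Verdict: the first failing condition is complementary_slackness -> comp.

comp


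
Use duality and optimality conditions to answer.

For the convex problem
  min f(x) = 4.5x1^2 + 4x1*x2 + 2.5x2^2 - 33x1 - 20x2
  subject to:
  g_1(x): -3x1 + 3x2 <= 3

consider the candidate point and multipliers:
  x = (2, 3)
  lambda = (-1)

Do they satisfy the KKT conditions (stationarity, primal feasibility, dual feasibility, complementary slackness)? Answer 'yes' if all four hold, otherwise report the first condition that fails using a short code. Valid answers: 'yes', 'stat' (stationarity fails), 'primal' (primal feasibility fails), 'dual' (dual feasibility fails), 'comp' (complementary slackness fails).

Gradient of f: grad f(x) = Q x + c = (-3, 3)
Constraint values g_i(x) = a_i^T x - b_i:
  g_1((2, 3)) = 0
Stationarity residual: grad f(x) + sum_i lambda_i a_i = (0, 0)
  -> stationarity OK
Primal feasibility (all g_i <= 0): OK
Dual feasibility (all lambda_i >= 0): FAILS
Complementary slackness (lambda_i * g_i(x) = 0 for all i): OK

Verdict: the first failing condition is dual_feasibility -> dual.

dual


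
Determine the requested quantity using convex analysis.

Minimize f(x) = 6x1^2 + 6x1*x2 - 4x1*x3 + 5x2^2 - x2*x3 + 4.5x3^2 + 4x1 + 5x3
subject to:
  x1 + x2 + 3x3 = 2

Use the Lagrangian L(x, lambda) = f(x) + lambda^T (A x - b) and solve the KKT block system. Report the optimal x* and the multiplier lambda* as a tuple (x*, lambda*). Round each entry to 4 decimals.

Form the Lagrangian:
  L(x, lambda) = (1/2) x^T Q x + c^T x + lambda^T (A x - b)
Stationarity (grad_x L = 0): Q x + c + A^T lambda = 0.
Primal feasibility: A x = b.

This gives the KKT block system:
  [ Q   A^T ] [ x     ]   [-c ]
  [ A    0  ] [ lambda ] = [ b ]

Solving the linear system:
  x*      = (-0.096, 0.4427, 0.5511)
  lambda* = (-3.3003)
  f(x*)   = 4.4861

x* = (-0.096, 0.4427, 0.5511), lambda* = (-3.3003)


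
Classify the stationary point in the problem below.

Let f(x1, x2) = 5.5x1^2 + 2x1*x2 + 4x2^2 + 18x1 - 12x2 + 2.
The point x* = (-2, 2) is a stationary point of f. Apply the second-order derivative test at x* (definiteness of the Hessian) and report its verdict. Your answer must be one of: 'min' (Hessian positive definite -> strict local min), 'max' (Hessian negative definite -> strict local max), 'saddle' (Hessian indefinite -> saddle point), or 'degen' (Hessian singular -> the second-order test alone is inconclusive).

Compute the Hessian H = grad^2 f:
  H = [[11, 2], [2, 8]]
Verify stationarity: grad f(x*) = H x* + g = (0, 0).
Eigenvalues of H: 7, 12.
Both eigenvalues > 0, so H is positive definite -> x* is a strict local min.

min


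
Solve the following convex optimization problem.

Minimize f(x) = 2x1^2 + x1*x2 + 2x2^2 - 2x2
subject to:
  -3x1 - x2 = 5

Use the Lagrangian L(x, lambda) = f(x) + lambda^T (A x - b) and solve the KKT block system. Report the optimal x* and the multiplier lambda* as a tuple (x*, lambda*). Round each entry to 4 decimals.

Form the Lagrangian:
  L(x, lambda) = (1/2) x^T Q x + c^T x + lambda^T (A x - b)
Stationarity (grad_x L = 0): Q x + c + A^T lambda = 0.
Primal feasibility: A x = b.

This gives the KKT block system:
  [ Q   A^T ] [ x     ]   [-c ]
  [ A    0  ] [ lambda ] = [ b ]

Solving the linear system:
  x*      = (-1.7941, 0.3824)
  lambda* = (-2.2647)
  f(x*)   = 5.2794

x* = (-1.7941, 0.3824), lambda* = (-2.2647)


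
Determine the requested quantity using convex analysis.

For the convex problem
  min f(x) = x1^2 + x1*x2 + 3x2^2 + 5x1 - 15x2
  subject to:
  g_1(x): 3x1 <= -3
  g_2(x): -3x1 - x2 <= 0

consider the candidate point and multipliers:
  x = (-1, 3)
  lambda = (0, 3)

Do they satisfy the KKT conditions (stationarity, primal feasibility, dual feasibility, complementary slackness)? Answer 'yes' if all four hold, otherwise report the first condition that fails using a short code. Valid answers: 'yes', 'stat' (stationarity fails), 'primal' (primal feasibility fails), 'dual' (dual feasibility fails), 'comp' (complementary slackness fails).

Gradient of f: grad f(x) = Q x + c = (6, 2)
Constraint values g_i(x) = a_i^T x - b_i:
  g_1((-1, 3)) = 0
  g_2((-1, 3)) = 0
Stationarity residual: grad f(x) + sum_i lambda_i a_i = (-3, -1)
  -> stationarity FAILS
Primal feasibility (all g_i <= 0): OK
Dual feasibility (all lambda_i >= 0): OK
Complementary slackness (lambda_i * g_i(x) = 0 for all i): OK

Verdict: the first failing condition is stationarity -> stat.

stat


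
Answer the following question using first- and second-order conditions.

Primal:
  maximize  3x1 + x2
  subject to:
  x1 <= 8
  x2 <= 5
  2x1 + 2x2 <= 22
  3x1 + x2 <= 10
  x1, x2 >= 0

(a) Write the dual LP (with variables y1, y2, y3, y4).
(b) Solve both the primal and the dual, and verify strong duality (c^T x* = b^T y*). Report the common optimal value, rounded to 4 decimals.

The standard primal-dual pair for 'max c^T x s.t. A x <= b, x >= 0' is:
  Dual:  min b^T y  s.t.  A^T y >= c,  y >= 0.

So the dual LP is:
  minimize  8y1 + 5y2 + 22y3 + 10y4
  subject to:
    y1 + 2y3 + 3y4 >= 3
    y2 + 2y3 + y4 >= 1
    y1, y2, y3, y4 >= 0

Solving the primal: x* = (3.3333, 0).
  primal value c^T x* = 10.
Solving the dual: y* = (0, 0, 0, 1).
  dual value b^T y* = 10.
Strong duality: c^T x* = b^T y*. Confirmed.

10


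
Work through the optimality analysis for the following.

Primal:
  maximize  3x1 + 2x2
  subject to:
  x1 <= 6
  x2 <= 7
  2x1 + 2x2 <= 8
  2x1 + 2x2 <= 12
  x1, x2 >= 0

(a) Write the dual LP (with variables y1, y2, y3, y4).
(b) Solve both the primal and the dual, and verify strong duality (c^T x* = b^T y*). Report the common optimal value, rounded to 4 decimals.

The standard primal-dual pair for 'max c^T x s.t. A x <= b, x >= 0' is:
  Dual:  min b^T y  s.t.  A^T y >= c,  y >= 0.

So the dual LP is:
  minimize  6y1 + 7y2 + 8y3 + 12y4
  subject to:
    y1 + 2y3 + 2y4 >= 3
    y2 + 2y3 + 2y4 >= 2
    y1, y2, y3, y4 >= 0

Solving the primal: x* = (4, 0).
  primal value c^T x* = 12.
Solving the dual: y* = (0, 0, 1.5, 0).
  dual value b^T y* = 12.
Strong duality: c^T x* = b^T y*. Confirmed.

12
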